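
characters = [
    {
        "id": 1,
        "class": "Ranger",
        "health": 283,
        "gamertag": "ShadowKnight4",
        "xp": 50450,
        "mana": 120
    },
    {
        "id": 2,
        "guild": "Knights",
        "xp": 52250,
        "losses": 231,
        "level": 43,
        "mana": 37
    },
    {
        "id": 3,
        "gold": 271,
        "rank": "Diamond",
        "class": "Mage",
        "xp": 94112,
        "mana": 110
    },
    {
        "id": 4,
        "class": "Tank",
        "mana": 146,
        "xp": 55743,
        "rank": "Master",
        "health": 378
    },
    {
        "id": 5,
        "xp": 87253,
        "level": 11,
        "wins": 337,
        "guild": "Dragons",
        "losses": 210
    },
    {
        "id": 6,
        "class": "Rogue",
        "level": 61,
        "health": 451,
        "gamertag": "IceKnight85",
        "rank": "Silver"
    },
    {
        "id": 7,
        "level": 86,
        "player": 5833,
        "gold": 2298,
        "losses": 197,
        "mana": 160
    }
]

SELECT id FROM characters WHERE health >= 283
[1, 4, 6]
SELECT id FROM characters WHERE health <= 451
[1, 4, 6]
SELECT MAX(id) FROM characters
7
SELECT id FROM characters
[1, 2, 3, 4, 5, 6, 7]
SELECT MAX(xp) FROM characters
94112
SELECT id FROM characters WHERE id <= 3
[1, 2, 3]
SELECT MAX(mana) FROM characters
160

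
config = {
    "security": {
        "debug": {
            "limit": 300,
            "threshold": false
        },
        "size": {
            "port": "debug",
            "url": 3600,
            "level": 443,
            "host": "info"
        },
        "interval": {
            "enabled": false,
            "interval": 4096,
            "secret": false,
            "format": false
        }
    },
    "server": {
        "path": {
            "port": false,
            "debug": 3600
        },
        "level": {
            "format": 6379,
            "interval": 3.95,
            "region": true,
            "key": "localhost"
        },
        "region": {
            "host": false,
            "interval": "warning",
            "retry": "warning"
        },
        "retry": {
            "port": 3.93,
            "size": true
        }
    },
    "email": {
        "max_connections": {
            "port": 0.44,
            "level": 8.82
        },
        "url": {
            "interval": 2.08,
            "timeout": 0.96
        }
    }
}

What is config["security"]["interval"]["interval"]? 4096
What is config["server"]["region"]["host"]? False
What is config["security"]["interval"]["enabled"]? False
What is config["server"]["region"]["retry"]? "warning"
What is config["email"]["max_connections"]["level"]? 8.82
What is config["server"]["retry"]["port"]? 3.93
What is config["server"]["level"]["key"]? "localhost"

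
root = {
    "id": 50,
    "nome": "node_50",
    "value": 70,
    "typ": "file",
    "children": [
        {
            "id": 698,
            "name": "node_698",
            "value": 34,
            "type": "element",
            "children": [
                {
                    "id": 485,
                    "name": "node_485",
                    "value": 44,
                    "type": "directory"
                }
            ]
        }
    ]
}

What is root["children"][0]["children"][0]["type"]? "directory"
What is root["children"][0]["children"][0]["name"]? "node_485"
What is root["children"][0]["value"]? 34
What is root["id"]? 50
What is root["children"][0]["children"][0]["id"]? 485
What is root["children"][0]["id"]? 698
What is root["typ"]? "file"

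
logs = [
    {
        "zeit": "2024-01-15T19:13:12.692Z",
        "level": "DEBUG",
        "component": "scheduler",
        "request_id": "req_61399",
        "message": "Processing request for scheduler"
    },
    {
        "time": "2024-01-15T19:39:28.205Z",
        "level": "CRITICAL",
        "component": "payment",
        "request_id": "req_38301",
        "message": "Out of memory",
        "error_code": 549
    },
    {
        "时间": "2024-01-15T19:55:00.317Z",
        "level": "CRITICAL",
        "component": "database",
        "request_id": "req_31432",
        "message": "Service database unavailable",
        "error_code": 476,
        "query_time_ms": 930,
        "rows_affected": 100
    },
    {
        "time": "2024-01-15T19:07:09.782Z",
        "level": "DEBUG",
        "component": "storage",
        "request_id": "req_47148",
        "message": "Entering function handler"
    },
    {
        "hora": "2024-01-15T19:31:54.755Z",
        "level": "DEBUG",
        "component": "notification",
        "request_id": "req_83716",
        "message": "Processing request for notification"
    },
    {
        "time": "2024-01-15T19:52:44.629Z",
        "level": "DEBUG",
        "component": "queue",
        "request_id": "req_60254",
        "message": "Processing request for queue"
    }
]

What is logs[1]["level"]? "CRITICAL"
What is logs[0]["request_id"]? "req_61399"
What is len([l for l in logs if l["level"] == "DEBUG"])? 4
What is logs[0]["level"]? "DEBUG"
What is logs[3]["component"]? "storage"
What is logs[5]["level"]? "DEBUG"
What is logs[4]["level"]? "DEBUG"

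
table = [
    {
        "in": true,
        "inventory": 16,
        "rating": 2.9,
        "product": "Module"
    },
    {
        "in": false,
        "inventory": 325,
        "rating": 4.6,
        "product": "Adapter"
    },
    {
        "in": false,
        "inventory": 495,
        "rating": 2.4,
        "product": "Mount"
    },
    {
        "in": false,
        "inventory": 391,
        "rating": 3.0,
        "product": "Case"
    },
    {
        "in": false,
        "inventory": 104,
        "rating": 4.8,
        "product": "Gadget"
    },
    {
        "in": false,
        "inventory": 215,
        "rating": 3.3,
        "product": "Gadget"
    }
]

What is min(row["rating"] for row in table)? 2.4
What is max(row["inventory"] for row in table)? 495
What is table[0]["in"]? True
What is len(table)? 6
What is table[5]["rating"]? 3.3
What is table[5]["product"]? "Gadget"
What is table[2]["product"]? "Mount"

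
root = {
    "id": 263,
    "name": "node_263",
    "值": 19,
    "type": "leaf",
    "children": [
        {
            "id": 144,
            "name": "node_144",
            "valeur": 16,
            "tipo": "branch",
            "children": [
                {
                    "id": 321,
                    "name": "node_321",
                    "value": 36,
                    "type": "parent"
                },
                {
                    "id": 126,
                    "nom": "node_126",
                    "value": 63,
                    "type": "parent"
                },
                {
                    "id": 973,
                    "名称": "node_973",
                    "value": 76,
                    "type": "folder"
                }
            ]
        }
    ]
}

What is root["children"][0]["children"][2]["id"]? 973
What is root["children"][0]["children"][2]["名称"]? "node_973"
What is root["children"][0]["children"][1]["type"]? "parent"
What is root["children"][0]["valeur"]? 16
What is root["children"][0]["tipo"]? "branch"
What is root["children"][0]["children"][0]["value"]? 36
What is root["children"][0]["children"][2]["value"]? 76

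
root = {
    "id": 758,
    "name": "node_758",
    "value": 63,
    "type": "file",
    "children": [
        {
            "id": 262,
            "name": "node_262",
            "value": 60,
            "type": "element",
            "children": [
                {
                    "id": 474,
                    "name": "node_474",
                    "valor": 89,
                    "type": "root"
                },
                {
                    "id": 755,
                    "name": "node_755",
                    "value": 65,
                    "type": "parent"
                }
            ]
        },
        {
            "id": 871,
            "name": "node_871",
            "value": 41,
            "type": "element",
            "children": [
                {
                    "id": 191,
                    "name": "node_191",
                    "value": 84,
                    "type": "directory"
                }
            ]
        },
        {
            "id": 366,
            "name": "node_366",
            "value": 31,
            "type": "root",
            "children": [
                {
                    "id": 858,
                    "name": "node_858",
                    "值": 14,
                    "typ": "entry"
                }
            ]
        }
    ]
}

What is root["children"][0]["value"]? 60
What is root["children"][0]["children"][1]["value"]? 65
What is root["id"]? 758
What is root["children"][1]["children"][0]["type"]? "directory"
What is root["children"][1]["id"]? 871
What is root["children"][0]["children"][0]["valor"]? 89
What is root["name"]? "node_758"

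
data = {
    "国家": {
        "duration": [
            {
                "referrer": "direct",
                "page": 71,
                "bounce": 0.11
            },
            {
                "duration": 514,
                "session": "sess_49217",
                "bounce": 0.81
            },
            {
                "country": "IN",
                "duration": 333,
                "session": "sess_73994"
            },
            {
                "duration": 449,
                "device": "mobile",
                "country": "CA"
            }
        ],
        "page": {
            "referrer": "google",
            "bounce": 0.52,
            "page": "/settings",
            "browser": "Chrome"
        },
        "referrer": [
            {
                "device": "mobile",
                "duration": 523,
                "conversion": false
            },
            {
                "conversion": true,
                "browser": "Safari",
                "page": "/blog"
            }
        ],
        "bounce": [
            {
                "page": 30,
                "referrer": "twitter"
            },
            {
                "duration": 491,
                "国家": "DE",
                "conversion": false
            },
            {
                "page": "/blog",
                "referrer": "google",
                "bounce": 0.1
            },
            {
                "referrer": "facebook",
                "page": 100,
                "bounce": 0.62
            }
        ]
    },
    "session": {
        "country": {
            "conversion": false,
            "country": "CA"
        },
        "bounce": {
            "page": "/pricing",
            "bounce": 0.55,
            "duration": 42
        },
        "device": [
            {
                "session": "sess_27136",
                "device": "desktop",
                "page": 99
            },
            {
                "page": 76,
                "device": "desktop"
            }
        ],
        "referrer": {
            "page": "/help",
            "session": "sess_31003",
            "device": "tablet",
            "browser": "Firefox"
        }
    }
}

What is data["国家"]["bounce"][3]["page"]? 100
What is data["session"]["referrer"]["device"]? "tablet"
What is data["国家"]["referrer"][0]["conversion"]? False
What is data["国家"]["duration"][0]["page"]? 71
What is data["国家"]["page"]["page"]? "/settings"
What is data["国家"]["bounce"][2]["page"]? "/blog"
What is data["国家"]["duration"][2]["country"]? "IN"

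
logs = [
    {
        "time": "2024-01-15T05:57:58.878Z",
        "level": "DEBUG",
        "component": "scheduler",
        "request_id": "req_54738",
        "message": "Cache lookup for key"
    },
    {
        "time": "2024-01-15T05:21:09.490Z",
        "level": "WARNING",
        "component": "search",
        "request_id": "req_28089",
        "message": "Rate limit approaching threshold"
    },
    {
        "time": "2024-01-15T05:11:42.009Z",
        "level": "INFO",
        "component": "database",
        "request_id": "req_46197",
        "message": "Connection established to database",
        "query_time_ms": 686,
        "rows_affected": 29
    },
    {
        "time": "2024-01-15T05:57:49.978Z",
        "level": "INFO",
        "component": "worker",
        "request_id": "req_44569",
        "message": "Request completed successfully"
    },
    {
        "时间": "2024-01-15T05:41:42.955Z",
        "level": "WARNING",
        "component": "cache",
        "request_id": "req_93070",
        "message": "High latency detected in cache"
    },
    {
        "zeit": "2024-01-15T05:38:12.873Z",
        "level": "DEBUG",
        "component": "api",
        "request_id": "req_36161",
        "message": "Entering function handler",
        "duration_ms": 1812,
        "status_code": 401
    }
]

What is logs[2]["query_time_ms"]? 686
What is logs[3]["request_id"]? "req_44569"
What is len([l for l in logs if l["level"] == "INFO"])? 2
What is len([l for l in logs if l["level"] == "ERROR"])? 0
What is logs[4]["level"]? "WARNING"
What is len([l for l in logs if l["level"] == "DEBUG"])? 2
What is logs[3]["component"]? "worker"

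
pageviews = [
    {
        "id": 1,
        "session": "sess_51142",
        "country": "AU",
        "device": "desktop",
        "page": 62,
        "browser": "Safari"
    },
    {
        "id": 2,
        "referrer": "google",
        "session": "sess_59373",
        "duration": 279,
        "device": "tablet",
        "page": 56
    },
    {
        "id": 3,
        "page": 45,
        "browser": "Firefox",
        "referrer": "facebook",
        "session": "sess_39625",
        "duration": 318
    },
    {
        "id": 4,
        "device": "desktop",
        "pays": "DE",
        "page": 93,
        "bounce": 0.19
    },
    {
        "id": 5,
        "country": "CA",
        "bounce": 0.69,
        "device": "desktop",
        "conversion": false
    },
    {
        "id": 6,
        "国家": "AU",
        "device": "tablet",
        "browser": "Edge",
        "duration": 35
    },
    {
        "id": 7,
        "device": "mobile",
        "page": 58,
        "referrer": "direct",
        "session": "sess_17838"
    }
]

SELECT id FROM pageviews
[1, 2, 3, 4, 5, 6, 7]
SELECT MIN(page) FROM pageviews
45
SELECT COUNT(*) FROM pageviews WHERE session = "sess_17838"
1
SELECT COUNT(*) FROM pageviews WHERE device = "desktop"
3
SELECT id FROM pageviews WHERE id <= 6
[1, 2, 3, 4, 5, 6]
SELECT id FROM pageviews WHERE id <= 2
[1, 2]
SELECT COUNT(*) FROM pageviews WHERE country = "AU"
1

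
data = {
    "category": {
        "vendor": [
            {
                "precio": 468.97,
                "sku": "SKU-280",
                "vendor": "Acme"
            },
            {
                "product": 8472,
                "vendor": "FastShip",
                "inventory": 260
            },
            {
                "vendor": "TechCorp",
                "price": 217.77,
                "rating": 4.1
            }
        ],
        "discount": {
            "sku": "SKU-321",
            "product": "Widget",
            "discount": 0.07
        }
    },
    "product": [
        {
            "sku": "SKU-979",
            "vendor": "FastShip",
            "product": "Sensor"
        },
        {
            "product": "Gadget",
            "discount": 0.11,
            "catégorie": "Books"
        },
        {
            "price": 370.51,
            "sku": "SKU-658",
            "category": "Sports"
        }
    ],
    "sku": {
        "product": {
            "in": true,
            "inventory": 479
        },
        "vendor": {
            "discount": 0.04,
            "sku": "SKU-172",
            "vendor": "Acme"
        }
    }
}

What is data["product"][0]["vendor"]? "FastShip"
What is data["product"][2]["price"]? 370.51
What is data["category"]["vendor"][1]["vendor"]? "FastShip"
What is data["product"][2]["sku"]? "SKU-658"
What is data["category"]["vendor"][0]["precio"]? 468.97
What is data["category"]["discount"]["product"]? "Widget"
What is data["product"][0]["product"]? "Sensor"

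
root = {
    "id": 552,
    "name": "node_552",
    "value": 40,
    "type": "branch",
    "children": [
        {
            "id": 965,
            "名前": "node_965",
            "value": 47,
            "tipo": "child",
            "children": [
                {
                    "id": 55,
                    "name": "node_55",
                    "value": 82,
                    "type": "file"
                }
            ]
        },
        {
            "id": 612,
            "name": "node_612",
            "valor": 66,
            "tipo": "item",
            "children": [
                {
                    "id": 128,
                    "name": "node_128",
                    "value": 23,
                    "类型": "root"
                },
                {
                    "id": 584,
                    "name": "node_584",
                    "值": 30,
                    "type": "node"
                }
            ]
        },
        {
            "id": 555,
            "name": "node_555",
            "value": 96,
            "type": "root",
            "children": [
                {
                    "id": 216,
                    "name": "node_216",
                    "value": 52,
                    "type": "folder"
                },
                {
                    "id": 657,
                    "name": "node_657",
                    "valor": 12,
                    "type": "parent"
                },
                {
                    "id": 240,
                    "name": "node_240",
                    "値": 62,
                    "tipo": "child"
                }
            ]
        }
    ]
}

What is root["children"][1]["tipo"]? "item"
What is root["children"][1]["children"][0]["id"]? 128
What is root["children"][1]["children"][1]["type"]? "node"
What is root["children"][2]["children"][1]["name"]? "node_657"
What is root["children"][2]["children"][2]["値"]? 62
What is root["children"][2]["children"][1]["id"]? 657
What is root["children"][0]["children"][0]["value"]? 82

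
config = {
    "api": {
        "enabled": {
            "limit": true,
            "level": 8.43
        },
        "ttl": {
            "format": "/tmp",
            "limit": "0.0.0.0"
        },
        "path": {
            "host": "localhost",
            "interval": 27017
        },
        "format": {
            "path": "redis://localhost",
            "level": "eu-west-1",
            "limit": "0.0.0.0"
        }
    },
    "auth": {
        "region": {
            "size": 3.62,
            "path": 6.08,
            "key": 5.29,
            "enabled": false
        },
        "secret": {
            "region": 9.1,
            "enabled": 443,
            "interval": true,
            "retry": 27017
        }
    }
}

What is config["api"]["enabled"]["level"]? 8.43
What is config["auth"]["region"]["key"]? 5.29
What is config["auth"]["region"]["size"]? 3.62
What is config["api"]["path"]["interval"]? 27017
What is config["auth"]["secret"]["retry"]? 27017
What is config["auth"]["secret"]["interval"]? True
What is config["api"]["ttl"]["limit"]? "0.0.0.0"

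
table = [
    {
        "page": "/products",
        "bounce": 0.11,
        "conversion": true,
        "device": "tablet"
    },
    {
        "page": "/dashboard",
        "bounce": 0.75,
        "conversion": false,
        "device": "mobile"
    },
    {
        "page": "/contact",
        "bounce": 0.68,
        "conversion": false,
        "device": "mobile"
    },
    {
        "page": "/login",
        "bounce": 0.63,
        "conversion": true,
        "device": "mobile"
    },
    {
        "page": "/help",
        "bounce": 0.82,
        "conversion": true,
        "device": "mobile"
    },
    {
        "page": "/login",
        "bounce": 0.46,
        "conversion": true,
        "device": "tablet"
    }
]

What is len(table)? 6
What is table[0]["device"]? "tablet"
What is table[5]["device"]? "tablet"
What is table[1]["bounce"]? 0.75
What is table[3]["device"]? "mobile"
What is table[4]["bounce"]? 0.82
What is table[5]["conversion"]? True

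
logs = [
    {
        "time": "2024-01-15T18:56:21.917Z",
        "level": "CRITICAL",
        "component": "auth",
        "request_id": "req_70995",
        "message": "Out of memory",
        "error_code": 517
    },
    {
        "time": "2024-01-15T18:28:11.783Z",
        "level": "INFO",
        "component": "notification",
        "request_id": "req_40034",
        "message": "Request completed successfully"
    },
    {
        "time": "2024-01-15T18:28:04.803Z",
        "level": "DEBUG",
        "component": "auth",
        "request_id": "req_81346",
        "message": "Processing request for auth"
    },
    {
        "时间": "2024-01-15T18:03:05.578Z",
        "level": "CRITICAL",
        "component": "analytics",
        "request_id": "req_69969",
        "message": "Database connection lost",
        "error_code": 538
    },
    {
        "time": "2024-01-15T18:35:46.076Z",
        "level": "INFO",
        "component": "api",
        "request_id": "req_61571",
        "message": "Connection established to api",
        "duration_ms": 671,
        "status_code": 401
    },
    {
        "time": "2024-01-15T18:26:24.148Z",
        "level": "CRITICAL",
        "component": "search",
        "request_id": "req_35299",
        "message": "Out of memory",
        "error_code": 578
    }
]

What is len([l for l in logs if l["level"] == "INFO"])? 2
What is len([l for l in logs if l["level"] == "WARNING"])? 0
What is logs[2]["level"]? "DEBUG"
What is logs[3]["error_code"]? 538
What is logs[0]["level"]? "CRITICAL"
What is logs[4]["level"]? "INFO"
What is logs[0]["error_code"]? 517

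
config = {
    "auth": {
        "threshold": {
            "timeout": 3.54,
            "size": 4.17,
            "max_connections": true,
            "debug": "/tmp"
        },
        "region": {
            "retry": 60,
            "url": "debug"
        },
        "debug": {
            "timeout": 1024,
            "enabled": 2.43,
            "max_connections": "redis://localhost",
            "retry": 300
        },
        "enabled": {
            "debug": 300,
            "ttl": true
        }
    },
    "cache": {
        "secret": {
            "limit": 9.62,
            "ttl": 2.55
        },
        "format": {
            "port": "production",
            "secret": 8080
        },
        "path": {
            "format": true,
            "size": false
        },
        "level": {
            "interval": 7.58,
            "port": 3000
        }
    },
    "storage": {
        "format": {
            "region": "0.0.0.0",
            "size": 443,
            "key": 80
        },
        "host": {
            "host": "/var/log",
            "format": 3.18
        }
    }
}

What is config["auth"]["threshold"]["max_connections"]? True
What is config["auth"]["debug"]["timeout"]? 1024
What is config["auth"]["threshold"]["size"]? 4.17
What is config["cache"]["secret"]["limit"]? 9.62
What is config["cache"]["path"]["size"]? False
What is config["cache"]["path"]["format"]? True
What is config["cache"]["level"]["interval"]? 7.58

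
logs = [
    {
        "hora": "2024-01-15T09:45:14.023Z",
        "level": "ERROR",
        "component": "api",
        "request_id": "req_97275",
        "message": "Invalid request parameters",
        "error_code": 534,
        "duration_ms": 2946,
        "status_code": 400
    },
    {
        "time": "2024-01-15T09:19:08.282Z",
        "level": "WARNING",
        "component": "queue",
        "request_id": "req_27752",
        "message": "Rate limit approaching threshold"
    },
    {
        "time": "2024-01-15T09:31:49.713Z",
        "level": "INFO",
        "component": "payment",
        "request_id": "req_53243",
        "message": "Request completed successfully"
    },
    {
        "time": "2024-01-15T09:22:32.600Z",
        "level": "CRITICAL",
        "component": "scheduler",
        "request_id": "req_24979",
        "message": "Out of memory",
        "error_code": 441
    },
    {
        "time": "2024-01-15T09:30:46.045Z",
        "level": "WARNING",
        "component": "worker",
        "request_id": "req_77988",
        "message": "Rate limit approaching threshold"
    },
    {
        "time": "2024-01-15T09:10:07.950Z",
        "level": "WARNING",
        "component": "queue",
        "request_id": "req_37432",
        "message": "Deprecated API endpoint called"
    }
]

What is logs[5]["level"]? "WARNING"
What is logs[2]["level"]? "INFO"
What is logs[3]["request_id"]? "req_24979"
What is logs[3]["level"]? "CRITICAL"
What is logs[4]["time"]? "2024-01-15T09:30:46.045Z"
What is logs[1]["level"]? "WARNING"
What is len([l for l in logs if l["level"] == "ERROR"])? 1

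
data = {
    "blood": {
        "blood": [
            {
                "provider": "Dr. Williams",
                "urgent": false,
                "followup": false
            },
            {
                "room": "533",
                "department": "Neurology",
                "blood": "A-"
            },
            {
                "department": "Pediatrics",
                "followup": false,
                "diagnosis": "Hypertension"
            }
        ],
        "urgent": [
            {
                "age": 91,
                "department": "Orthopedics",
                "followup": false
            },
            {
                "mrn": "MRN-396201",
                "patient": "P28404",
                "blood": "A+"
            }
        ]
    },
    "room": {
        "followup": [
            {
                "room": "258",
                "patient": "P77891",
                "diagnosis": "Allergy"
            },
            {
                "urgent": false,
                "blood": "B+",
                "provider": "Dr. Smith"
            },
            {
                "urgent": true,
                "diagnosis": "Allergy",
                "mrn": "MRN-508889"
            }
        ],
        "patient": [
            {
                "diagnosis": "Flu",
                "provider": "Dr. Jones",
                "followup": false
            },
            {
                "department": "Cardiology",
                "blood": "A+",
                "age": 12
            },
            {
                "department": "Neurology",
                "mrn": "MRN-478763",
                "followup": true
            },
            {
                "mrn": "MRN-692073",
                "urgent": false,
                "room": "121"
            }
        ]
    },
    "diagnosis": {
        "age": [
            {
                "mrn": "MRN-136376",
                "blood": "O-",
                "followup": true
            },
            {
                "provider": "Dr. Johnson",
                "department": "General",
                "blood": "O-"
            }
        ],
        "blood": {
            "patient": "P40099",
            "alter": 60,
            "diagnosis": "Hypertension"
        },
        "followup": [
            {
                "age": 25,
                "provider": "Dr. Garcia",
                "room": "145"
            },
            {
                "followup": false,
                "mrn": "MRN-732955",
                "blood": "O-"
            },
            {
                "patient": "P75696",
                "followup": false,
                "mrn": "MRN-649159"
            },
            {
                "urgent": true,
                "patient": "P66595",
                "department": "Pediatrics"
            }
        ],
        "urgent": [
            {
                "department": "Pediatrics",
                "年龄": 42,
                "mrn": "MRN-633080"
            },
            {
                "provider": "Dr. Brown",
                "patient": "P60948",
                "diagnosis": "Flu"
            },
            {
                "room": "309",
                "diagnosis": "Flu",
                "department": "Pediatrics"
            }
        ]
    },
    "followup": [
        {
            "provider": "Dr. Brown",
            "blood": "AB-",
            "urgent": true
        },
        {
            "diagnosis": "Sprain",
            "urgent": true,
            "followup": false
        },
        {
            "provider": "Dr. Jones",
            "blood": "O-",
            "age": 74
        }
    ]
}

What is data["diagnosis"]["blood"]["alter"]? 60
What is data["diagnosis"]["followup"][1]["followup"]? False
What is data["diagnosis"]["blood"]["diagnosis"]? "Hypertension"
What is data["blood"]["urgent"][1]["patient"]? "P28404"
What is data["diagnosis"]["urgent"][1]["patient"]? "P60948"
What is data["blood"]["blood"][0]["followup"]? False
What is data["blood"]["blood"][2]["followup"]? False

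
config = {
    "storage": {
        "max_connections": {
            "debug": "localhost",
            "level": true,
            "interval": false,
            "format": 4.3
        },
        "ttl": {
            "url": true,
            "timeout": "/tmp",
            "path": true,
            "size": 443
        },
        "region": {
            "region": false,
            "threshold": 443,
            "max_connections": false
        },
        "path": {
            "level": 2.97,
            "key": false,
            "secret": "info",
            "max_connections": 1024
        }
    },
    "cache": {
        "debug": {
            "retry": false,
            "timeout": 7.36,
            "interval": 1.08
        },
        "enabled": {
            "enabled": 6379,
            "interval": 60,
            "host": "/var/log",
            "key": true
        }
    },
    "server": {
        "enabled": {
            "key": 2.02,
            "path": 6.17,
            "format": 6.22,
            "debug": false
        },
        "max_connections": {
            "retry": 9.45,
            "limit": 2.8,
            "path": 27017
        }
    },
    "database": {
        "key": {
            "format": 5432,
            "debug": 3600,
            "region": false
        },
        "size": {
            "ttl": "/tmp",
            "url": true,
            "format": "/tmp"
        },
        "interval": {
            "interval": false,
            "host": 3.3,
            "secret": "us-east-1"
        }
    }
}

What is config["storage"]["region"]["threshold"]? 443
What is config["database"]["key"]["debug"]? 3600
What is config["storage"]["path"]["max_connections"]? 1024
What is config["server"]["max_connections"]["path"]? 27017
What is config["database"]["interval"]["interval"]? False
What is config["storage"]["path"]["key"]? False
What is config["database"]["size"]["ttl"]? "/tmp"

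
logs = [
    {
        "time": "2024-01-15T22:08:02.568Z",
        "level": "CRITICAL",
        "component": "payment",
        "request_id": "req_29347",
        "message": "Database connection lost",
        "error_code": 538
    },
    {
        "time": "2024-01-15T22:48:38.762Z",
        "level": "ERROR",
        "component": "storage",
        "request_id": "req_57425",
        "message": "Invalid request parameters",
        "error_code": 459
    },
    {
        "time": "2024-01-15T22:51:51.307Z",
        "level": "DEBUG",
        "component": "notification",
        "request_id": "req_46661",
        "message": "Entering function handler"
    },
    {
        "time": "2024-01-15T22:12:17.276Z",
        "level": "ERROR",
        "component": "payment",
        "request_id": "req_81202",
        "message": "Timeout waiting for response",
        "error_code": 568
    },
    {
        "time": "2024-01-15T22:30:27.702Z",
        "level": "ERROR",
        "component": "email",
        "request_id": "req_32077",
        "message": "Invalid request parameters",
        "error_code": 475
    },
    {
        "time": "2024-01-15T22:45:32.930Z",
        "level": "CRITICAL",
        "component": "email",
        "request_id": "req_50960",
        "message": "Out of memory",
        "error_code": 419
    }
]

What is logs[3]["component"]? "payment"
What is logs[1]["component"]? "storage"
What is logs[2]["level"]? "DEBUG"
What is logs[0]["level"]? "CRITICAL"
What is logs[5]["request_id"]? "req_50960"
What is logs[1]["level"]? "ERROR"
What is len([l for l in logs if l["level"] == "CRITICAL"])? 2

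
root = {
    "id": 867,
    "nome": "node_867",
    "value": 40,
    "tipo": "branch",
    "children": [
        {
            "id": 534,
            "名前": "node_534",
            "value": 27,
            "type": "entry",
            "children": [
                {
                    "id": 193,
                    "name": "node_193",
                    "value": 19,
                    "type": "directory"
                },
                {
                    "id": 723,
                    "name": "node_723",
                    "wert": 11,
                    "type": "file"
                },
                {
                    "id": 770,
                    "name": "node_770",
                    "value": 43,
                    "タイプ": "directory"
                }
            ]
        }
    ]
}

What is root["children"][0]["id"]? 534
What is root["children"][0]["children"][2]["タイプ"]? "directory"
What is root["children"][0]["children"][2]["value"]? 43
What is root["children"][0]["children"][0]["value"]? 19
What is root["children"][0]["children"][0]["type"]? "directory"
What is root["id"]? 867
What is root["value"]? 40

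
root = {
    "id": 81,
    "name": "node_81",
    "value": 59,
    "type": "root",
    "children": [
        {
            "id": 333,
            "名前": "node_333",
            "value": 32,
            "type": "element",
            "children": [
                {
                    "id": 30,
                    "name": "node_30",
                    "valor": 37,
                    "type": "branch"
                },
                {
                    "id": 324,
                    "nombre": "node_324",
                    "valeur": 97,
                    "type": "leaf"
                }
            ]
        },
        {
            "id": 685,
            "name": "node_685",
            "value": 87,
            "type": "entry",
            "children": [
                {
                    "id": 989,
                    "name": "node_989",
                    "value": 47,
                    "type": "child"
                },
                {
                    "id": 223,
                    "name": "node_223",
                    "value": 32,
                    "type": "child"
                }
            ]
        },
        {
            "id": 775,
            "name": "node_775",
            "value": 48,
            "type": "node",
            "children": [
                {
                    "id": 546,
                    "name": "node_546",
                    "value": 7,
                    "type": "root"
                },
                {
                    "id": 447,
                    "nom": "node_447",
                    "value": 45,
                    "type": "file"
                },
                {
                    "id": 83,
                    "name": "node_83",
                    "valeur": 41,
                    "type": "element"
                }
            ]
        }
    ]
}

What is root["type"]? "root"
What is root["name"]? "node_81"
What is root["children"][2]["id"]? 775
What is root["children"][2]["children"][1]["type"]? "file"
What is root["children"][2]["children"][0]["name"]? "node_546"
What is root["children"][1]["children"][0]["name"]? "node_989"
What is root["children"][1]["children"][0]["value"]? 47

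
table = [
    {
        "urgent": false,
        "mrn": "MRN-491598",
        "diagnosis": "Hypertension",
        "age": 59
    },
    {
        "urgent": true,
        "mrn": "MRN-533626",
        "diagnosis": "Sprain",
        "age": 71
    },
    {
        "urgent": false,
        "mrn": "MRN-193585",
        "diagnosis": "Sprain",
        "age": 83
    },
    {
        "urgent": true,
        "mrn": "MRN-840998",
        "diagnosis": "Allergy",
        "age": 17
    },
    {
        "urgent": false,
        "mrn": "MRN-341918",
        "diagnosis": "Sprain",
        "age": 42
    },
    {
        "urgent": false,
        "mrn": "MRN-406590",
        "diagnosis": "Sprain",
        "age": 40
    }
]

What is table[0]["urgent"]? False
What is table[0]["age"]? 59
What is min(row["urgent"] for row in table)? False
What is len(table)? 6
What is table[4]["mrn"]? "MRN-341918"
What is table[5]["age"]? 40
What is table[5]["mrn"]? "MRN-406590"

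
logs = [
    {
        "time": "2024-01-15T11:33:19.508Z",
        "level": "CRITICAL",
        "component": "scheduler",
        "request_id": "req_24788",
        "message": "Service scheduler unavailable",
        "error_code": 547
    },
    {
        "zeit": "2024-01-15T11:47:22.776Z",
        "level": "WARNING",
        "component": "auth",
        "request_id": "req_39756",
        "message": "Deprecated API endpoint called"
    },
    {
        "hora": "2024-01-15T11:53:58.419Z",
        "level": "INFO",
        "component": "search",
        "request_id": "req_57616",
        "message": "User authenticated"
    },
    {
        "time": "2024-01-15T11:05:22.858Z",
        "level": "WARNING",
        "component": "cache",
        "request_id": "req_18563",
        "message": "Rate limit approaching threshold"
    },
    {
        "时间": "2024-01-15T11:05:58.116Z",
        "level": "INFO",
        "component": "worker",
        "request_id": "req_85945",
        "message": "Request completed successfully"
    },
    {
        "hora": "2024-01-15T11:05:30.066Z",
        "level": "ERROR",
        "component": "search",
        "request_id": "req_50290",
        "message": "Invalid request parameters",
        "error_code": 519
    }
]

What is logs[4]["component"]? "worker"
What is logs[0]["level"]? "CRITICAL"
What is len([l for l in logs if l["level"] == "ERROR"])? 1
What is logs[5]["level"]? "ERROR"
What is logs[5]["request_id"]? "req_50290"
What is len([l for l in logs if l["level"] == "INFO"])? 2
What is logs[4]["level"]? "INFO"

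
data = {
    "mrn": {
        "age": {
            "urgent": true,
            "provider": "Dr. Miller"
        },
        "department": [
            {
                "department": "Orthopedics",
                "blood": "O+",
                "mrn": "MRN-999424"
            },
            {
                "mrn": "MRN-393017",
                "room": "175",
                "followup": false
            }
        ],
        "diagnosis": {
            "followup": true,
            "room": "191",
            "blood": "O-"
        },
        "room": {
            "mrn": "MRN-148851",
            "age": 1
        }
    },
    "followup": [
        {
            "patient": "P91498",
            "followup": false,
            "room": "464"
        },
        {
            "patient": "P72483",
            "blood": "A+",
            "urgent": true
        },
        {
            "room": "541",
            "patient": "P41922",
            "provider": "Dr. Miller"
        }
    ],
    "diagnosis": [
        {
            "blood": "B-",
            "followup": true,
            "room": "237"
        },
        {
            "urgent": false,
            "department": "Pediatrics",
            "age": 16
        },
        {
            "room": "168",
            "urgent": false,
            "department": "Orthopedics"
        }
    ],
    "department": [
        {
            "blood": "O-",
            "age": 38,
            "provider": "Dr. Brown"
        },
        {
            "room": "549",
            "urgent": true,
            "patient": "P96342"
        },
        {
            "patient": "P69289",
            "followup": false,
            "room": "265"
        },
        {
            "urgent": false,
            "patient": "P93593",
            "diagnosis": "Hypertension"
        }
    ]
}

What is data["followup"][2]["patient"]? "P41922"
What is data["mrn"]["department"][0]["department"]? "Orthopedics"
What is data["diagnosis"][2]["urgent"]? False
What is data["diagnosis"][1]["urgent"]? False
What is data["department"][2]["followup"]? False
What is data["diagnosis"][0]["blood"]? "B-"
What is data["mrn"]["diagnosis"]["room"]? "191"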